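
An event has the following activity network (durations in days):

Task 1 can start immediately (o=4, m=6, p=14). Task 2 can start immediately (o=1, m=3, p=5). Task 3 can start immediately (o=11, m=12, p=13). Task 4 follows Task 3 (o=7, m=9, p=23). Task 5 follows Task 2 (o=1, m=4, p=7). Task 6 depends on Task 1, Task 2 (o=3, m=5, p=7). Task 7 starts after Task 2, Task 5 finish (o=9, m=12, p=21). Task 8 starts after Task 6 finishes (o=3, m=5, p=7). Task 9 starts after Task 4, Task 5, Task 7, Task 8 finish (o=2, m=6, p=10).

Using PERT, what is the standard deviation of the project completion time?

te_Task 1 = (4 + 4·6 + 14)/6 = 42/6 = 7; σ²_Task 1 = ((14−4)/6)² = 2.778
te_Task 2 = (1 + 4·3 + 5)/6 = 18/6 = 3; σ²_Task 2 = ((5−1)/6)² = 0.444
te_Task 3 = (11 + 4·12 + 13)/6 = 72/6 = 12; σ²_Task 3 = ((13−11)/6)² = 0.111
te_Task 4 = (7 + 4·9 + 23)/6 = 66/6 = 11; σ²_Task 4 = ((23−7)/6)² = 7.111
te_Task 5 = (1 + 4·4 + 7)/6 = 24/6 = 4; σ²_Task 5 = ((7−1)/6)² = 1.000
te_Task 6 = (3 + 4·5 + 7)/6 = 30/6 = 5; σ²_Task 6 = ((7−3)/6)² = 0.444
te_Task 7 = (9 + 4·12 + 21)/6 = 78/6 = 13; σ²_Task 7 = ((21−9)/6)² = 4.000
te_Task 8 = (3 + 4·5 + 7)/6 = 30/6 = 5; σ²_Task 8 = ((7−3)/6)² = 0.444
te_Task 9 = (2 + 4·6 + 10)/6 = 36/6 = 6; σ²_Task 9 = ((10−2)/6)² = 1.778

Forward pass:
ES_Task 1 = 0; EF_Task 1 = 7
ES_Task 2 = 0; EF_Task 2 = 3
ES_Task 3 = 0; EF_Task 3 = 12
ES_Task 4 = 12; EF_Task 4 = 12+11 = 23
ES_Task 5 = 3; EF_Task 5 = 3+4 = 7
ES_Task 6 = max(EF_Task 1=7, EF_Task 2=3) = 7; EF_Task 6 = 7+5 = 12
ES_Task 7 = max(EF_Task 2=3, EF_Task 5=7) = 7; EF_Task 7 = 7+13 = 20
ES_Task 8 = 12; EF_Task 8 = 12+5 = 17
ES_Task 9 = max(EF_Task 4=23, EF_Task 5=7, EF_Task 7=20, EF_Task 8=17) = 23; EF_Task 9 = 23+6 = 29
Expected project duration μ = 29 days. Critical path: Task 3 → Task 4 → Task 9.

Variance along critical path = 0.111 + 7.111 + 1.778 = 9.000
σ = √9.000 = 3.000 days

3.00 days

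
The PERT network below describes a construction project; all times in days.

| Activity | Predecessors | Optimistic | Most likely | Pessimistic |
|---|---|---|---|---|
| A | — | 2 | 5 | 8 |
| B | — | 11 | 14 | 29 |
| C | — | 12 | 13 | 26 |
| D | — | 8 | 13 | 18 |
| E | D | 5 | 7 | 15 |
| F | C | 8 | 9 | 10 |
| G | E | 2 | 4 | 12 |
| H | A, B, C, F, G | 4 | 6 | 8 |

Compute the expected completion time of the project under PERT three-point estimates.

32 days

te_A = (2 + 4·5 + 8)/6 = 30/6 = 5
te_B = (11 + 4·14 + 29)/6 = 96/6 = 16
te_C = (12 + 4·13 + 26)/6 = 90/6 = 15
te_D = (8 + 4·13 + 18)/6 = 78/6 = 13
te_E = (5 + 4·7 + 15)/6 = 48/6 = 8
te_F = (8 + 4·9 + 10)/6 = 54/6 = 9
te_G = (2 + 4·4 + 12)/6 = 30/6 = 5
te_H = (4 + 4·6 + 8)/6 = 36/6 = 6

Forward pass:
ES_A = 0; EF_A = 5
ES_B = 0; EF_B = 16
ES_C = 0; EF_C = 15
ES_D = 0; EF_D = 13
ES_E = 13; EF_E = 13+8 = 21
ES_F = 15; EF_F = 15+9 = 24
ES_G = 21; EF_G = 21+5 = 26
ES_H = max(EF_A=5, EF_B=16, EF_C=15, EF_F=24, EF_G=26) = 26; EF_H = 26+6 = 32
Expected project duration μ = 32 days. Critical path: D → E → G → H.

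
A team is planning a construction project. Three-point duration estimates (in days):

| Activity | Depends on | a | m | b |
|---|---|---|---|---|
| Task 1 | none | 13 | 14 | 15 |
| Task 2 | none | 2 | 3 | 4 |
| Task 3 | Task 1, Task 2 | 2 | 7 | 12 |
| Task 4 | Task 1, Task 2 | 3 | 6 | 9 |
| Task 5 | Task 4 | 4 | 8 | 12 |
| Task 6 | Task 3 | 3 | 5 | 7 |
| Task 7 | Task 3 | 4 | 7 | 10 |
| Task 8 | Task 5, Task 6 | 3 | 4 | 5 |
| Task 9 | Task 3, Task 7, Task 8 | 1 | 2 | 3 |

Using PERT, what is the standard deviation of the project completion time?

1.76 days

te_Task 1 = (13 + 4·14 + 15)/6 = 84/6 = 14; σ²_Task 1 = ((15−13)/6)² = 0.111
te_Task 2 = (2 + 4·3 + 4)/6 = 18/6 = 3; σ²_Task 2 = ((4−2)/6)² = 0.111
te_Task 3 = (2 + 4·7 + 12)/6 = 42/6 = 7; σ²_Task 3 = ((12−2)/6)² = 2.778
te_Task 4 = (3 + 4·6 + 9)/6 = 36/6 = 6; σ²_Task 4 = ((9−3)/6)² = 1.000
te_Task 5 = (4 + 4·8 + 12)/6 = 48/6 = 8; σ²_Task 5 = ((12−4)/6)² = 1.778
te_Task 6 = (3 + 4·5 + 7)/6 = 30/6 = 5; σ²_Task 6 = ((7−3)/6)² = 0.444
te_Task 7 = (4 + 4·7 + 10)/6 = 42/6 = 7; σ²_Task 7 = ((10−4)/6)² = 1.000
te_Task 8 = (3 + 4·4 + 5)/6 = 24/6 = 4; σ²_Task 8 = ((5−3)/6)² = 0.111
te_Task 9 = (1 + 4·2 + 3)/6 = 12/6 = 2; σ²_Task 9 = ((3−1)/6)² = 0.111

Forward pass:
ES_Task 1 = 0; EF_Task 1 = 14
ES_Task 2 = 0; EF_Task 2 = 3
ES_Task 3 = max(EF_Task 1=14, EF_Task 2=3) = 14; EF_Task 3 = 14+7 = 21
ES_Task 4 = max(EF_Task 1=14, EF_Task 2=3) = 14; EF_Task 4 = 14+6 = 20
ES_Task 5 = 20; EF_Task 5 = 20+8 = 28
ES_Task 6 = 21; EF_Task 6 = 21+5 = 26
ES_Task 7 = 21; EF_Task 7 = 21+7 = 28
ES_Task 8 = max(EF_Task 5=28, EF_Task 6=26) = 28; EF_Task 8 = 28+4 = 32
ES_Task 9 = max(EF_Task 3=21, EF_Task 7=28, EF_Task 8=32) = 32; EF_Task 9 = 32+2 = 34
Expected project duration μ = 34 days. Critical path: Task 1 → Task 4 → Task 5 → Task 8 → Task 9.

Variance along critical path = 0.111 + 1.000 + 1.778 + 0.111 + 0.111 = 3.111
σ = √3.111 = 1.764 days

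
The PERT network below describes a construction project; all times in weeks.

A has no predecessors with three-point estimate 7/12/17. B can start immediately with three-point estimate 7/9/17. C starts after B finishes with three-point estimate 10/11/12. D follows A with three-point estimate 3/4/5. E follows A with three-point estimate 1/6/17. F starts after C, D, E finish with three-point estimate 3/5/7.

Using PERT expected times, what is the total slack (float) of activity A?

te_A = (7 + 4·12 + 17)/6 = 72/6 = 12
te_B = (7 + 4·9 + 17)/6 = 60/6 = 10
te_C = (10 + 4·11 + 12)/6 = 66/6 = 11
te_D = (3 + 4·4 + 5)/6 = 24/6 = 4
te_E = (1 + 4·6 + 17)/6 = 42/6 = 7
te_F = (3 + 4·5 + 7)/6 = 30/6 = 5

Forward pass:
ES_A = 0; EF_A = 12
ES_B = 0; EF_B = 10
ES_C = 10; EF_C = 10+11 = 21
ES_D = 12; EF_D = 12+4 = 16
ES_E = 12; EF_E = 12+7 = 19
ES_F = max(EF_C=21, EF_D=16, EF_E=19) = 21; EF_F = 21+5 = 26
Expected project duration μ = 26 weeks. Critical path: B → C → F.

Backward pass:
LF_F = 26; LS_F = 26−5 = 21
LF_E = LS_F = 21; LS_E = 21−7 = 14
LF_D = LS_F = 21; LS_D = 21−4 = 17
LF_C = LS_F = 21; LS_C = 21−11 = 10
LF_B = LS_C = 10; LS_B = 10−10 = 0
LF_A = min(LS_D=17, LS_E=14) = 14; LS_A = 14−12 = 2
Slack_A = LS_A − ES_A = 2 − 0 = 2

2 weeks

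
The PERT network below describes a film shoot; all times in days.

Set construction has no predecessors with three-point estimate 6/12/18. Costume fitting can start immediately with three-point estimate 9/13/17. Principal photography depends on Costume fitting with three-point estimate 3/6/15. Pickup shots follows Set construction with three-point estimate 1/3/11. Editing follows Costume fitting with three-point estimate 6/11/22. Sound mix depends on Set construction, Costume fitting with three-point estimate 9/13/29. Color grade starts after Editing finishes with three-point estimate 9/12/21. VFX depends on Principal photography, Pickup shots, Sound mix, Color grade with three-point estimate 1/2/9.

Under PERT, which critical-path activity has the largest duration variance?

te_Set construction = (6 + 4·12 + 18)/6 = 72/6 = 12; σ²_Set construction = ((18−6)/6)² = 4.000
te_Costume fitting = (9 + 4·13 + 17)/6 = 78/6 = 13; σ²_Costume fitting = ((17−9)/6)² = 1.778
te_Principal photography = (3 + 4·6 + 15)/6 = 42/6 = 7; σ²_Principal photography = ((15−3)/6)² = 4.000
te_Pickup shots = (1 + 4·3 + 11)/6 = 24/6 = 4; σ²_Pickup shots = ((11−1)/6)² = 2.778
te_Editing = (6 + 4·11 + 22)/6 = 72/6 = 12; σ²_Editing = ((22−6)/6)² = 7.111
te_Sound mix = (9 + 4·13 + 29)/6 = 90/6 = 15; σ²_Sound mix = ((29−9)/6)² = 11.111
te_Color grade = (9 + 4·12 + 21)/6 = 78/6 = 13; σ²_Color grade = ((21−9)/6)² = 4.000
te_VFX = (1 + 4·2 + 9)/6 = 18/6 = 3; σ²_VFX = ((9−1)/6)² = 1.778

Forward pass:
ES_Set construction = 0; EF_Set construction = 12
ES_Costume fitting = 0; EF_Costume fitting = 13
ES_Principal photography = 13; EF_Principal photography = 13+7 = 20
ES_Pickup shots = 12; EF_Pickup shots = 12+4 = 16
ES_Editing = 13; EF_Editing = 13+12 = 25
ES_Sound mix = max(EF_Set construction=12, EF_Costume fitting=13) = 13; EF_Sound mix = 13+15 = 28
ES_Color grade = 25; EF_Color grade = 25+13 = 38
ES_VFX = max(EF_Principal photography=20, EF_Pickup shots=16, EF_Sound mix=28, EF_Color grade=38) = 38; EF_VFX = 38+3 = 41
Expected project duration μ = 41 days. Critical path: Costume fitting → Editing → Color grade → VFX.

Variances on critical path: σ²_Costume fitting=1.778, σ²_Editing=7.111, σ²_Color grade=4.000, σ²_VFX=1.778.
Largest is σ²_Editing = 7.111.

Editing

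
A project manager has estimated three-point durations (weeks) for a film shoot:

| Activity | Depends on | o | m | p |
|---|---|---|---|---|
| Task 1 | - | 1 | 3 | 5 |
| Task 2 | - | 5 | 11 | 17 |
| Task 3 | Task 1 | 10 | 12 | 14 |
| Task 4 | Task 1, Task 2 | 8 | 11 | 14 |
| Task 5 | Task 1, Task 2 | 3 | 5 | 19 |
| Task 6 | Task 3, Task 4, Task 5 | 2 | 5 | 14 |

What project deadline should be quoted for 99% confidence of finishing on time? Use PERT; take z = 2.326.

te_Task 1 = (1 + 4·3 + 5)/6 = 18/6 = 3; σ²_Task 1 = ((5−1)/6)² = 0.444
te_Task 2 = (5 + 4·11 + 17)/6 = 66/6 = 11; σ²_Task 2 = ((17−5)/6)² = 4.000
te_Task 3 = (10 + 4·12 + 14)/6 = 72/6 = 12; σ²_Task 3 = ((14−10)/6)² = 0.444
te_Task 4 = (8 + 4·11 + 14)/6 = 66/6 = 11; σ²_Task 4 = ((14−8)/6)² = 1.000
te_Task 5 = (3 + 4·5 + 19)/6 = 42/6 = 7; σ²_Task 5 = ((19−3)/6)² = 7.111
te_Task 6 = (2 + 4·5 + 14)/6 = 36/6 = 6; σ²_Task 6 = ((14−2)/6)² = 4.000

Forward pass:
ES_Task 1 = 0; EF_Task 1 = 3
ES_Task 2 = 0; EF_Task 2 = 11
ES_Task 3 = 3; EF_Task 3 = 3+12 = 15
ES_Task 4 = max(EF_Task 1=3, EF_Task 2=11) = 11; EF_Task 4 = 11+11 = 22
ES_Task 5 = max(EF_Task 1=3, EF_Task 2=11) = 11; EF_Task 5 = 11+7 = 18
ES_Task 6 = max(EF_Task 3=15, EF_Task 4=22, EF_Task 5=18) = 22; EF_Task 6 = 22+6 = 28
Expected project duration μ = 28 weeks. Critical path: Task 2 → Task 4 → Task 6.

Variance along critical path = 4.000 + 1.000 + 4.000 = 9.000; σ = 3.000 weeks.
D = μ + z·σ = 28 + 2.326·3.000 = 35.0 weeks

35.0 weeks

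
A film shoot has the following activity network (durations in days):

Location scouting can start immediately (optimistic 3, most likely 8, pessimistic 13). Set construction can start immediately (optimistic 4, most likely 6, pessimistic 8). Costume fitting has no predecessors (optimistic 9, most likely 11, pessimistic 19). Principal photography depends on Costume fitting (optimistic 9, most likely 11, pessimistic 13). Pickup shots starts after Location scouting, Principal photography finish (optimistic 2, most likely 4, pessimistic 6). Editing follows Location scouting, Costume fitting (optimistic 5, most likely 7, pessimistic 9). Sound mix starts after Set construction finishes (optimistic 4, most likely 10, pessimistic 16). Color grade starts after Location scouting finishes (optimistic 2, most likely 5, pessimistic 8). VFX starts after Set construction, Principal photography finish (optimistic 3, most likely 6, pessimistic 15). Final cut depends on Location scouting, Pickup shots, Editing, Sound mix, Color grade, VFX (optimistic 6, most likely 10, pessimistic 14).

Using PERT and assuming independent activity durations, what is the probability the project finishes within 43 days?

te_Location scouting = (3 + 4·8 + 13)/6 = 48/6 = 8; σ²_Location scouting = ((13−3)/6)² = 2.778
te_Set construction = (4 + 4·6 + 8)/6 = 36/6 = 6; σ²_Set construction = ((8−4)/6)² = 0.444
te_Costume fitting = (9 + 4·11 + 19)/6 = 72/6 = 12; σ²_Costume fitting = ((19−9)/6)² = 2.778
te_Principal photography = (9 + 4·11 + 13)/6 = 66/6 = 11; σ²_Principal photography = ((13−9)/6)² = 0.444
te_Pickup shots = (2 + 4·4 + 6)/6 = 24/6 = 4; σ²_Pickup shots = ((6−2)/6)² = 0.444
te_Editing = (5 + 4·7 + 9)/6 = 42/6 = 7; σ²_Editing = ((9−5)/6)² = 0.444
te_Sound mix = (4 + 4·10 + 16)/6 = 60/6 = 10; σ²_Sound mix = ((16−4)/6)² = 4.000
te_Color grade = (2 + 4·5 + 8)/6 = 30/6 = 5; σ²_Color grade = ((8−2)/6)² = 1.000
te_VFX = (3 + 4·6 + 15)/6 = 42/6 = 7; σ²_VFX = ((15−3)/6)² = 4.000
te_Final cut = (6 + 4·10 + 14)/6 = 60/6 = 10; σ²_Final cut = ((14−6)/6)² = 1.778

Forward pass:
ES_Location scouting = 0; EF_Location scouting = 8
ES_Set construction = 0; EF_Set construction = 6
ES_Costume fitting = 0; EF_Costume fitting = 12
ES_Principal photography = 12; EF_Principal photography = 12+11 = 23
ES_Pickup shots = max(EF_Location scouting=8, EF_Principal photography=23) = 23; EF_Pickup shots = 23+4 = 27
ES_Editing = max(EF_Location scouting=8, EF_Costume fitting=12) = 12; EF_Editing = 12+7 = 19
ES_Sound mix = 6; EF_Sound mix = 6+10 = 16
ES_Color grade = 8; EF_Color grade = 8+5 = 13
ES_VFX = max(EF_Set construction=6, EF_Principal photography=23) = 23; EF_VFX = 23+7 = 30
ES_Final cut = max(EF_Location scouting=8, EF_Pickup shots=27, EF_Editing=19, EF_Sound mix=16, EF_Color grade=13, EF_VFX=30) = 30; EF_Final cut = 30+10 = 40
Expected project duration μ = 40 days. Critical path: Costume fitting → Principal photography → VFX → Final cut.

Variance along critical path = 2.778 + 0.444 + 4.000 + 1.778 = 9.000; σ = √9.000 = 3.000 days.
Z = (43 − 40) / 3.000 = 1.000
P(T ≤ 43) = Φ(1.000) ≈ 0.841

0.841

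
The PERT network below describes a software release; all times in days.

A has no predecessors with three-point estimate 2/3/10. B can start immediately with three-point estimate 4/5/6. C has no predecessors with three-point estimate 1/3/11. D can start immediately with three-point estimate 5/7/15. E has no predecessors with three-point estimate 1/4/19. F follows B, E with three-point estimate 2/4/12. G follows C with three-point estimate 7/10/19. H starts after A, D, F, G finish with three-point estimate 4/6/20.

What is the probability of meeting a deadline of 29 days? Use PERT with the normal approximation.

0.946

te_A = (2 + 4·3 + 10)/6 = 24/6 = 4; σ²_A = ((10−2)/6)² = 1.778
te_B = (4 + 4·5 + 6)/6 = 30/6 = 5; σ²_B = ((6−4)/6)² = 0.111
te_C = (1 + 4·3 + 11)/6 = 24/6 = 4; σ²_C = ((11−1)/6)² = 2.778
te_D = (5 + 4·7 + 15)/6 = 48/6 = 8; σ²_D = ((15−5)/6)² = 2.778
te_E = (1 + 4·4 + 19)/6 = 36/6 = 6; σ²_E = ((19−1)/6)² = 9.000
te_F = (2 + 4·4 + 12)/6 = 30/6 = 5; σ²_F = ((12−2)/6)² = 2.778
te_G = (7 + 4·10 + 19)/6 = 66/6 = 11; σ²_G = ((19−7)/6)² = 4.000
te_H = (4 + 4·6 + 20)/6 = 48/6 = 8; σ²_H = ((20−4)/6)² = 7.111

Forward pass:
ES_A = 0; EF_A = 4
ES_B = 0; EF_B = 5
ES_C = 0; EF_C = 4
ES_D = 0; EF_D = 8
ES_E = 0; EF_E = 6
ES_F = max(EF_B=5, EF_E=6) = 6; EF_F = 6+5 = 11
ES_G = 4; EF_G = 4+11 = 15
ES_H = max(EF_A=4, EF_D=8, EF_F=11, EF_G=15) = 15; EF_H = 15+8 = 23
Expected project duration μ = 23 days. Critical path: C → G → H.

Variance along critical path = 2.778 + 4.000 + 7.111 = 13.889; σ = √13.889 = 3.727 days.
Z = (29 − 23) / 3.727 = 1.610
P(T ≤ 29) = Φ(1.610) ≈ 0.946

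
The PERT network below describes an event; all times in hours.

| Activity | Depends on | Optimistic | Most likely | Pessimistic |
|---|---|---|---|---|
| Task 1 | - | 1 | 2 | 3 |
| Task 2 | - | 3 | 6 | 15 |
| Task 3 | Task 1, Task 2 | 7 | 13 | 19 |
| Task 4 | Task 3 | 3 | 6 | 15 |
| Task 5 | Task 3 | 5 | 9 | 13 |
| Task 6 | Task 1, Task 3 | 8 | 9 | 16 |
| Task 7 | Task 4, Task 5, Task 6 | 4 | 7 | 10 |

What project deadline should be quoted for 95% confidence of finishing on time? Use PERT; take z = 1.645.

te_Task 1 = (1 + 4·2 + 3)/6 = 12/6 = 2; σ²_Task 1 = ((3−1)/6)² = 0.111
te_Task 2 = (3 + 4·6 + 15)/6 = 42/6 = 7; σ²_Task 2 = ((15−3)/6)² = 4.000
te_Task 3 = (7 + 4·13 + 19)/6 = 78/6 = 13; σ²_Task 3 = ((19−7)/6)² = 4.000
te_Task 4 = (3 + 4·6 + 15)/6 = 42/6 = 7; σ²_Task 4 = ((15−3)/6)² = 4.000
te_Task 5 = (5 + 4·9 + 13)/6 = 54/6 = 9; σ²_Task 5 = ((13−5)/6)² = 1.778
te_Task 6 = (8 + 4·9 + 16)/6 = 60/6 = 10; σ²_Task 6 = ((16−8)/6)² = 1.778
te_Task 7 = (4 + 4·7 + 10)/6 = 42/6 = 7; σ²_Task 7 = ((10−4)/6)² = 1.000

Forward pass:
ES_Task 1 = 0; EF_Task 1 = 2
ES_Task 2 = 0; EF_Task 2 = 7
ES_Task 3 = max(EF_Task 1=2, EF_Task 2=7) = 7; EF_Task 3 = 7+13 = 20
ES_Task 4 = 20; EF_Task 4 = 20+7 = 27
ES_Task 5 = 20; EF_Task 5 = 20+9 = 29
ES_Task 6 = max(EF_Task 1=2, EF_Task 3=20) = 20; EF_Task 6 = 20+10 = 30
ES_Task 7 = max(EF_Task 4=27, EF_Task 5=29, EF_Task 6=30) = 30; EF_Task 7 = 30+7 = 37
Expected project duration μ = 37 hours. Critical path: Task 2 → Task 3 → Task 6 → Task 7.

Variance along critical path = 4.000 + 4.000 + 1.778 + 1.000 = 10.778; σ = 3.283 hours.
D = μ + z·σ = 37 + 1.645·3.283 = 42.4 hours

42.4 hours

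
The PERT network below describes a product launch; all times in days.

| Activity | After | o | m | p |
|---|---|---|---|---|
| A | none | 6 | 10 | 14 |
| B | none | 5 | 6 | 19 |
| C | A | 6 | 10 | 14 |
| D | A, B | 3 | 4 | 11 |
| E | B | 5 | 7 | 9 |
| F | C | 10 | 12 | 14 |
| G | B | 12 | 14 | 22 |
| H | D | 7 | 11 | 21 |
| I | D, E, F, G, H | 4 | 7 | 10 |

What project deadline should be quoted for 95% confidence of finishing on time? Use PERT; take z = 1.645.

te_A = (6 + 4·10 + 14)/6 = 60/6 = 10; σ²_A = ((14−6)/6)² = 1.778
te_B = (5 + 4·6 + 19)/6 = 48/6 = 8; σ²_B = ((19−5)/6)² = 5.444
te_C = (6 + 4·10 + 14)/6 = 60/6 = 10; σ²_C = ((14−6)/6)² = 1.778
te_D = (3 + 4·4 + 11)/6 = 30/6 = 5; σ²_D = ((11−3)/6)² = 1.778
te_E = (5 + 4·7 + 9)/6 = 42/6 = 7; σ²_E = ((9−5)/6)² = 0.444
te_F = (10 + 4·12 + 14)/6 = 72/6 = 12; σ²_F = ((14−10)/6)² = 0.444
te_G = (12 + 4·14 + 22)/6 = 90/6 = 15; σ²_G = ((22−12)/6)² = 2.778
te_H = (7 + 4·11 + 21)/6 = 72/6 = 12; σ²_H = ((21−7)/6)² = 5.444
te_I = (4 + 4·7 + 10)/6 = 42/6 = 7; σ²_I = ((10−4)/6)² = 1.000

Forward pass:
ES_A = 0; EF_A = 10
ES_B = 0; EF_B = 8
ES_C = 10; EF_C = 10+10 = 20
ES_D = max(EF_A=10, EF_B=8) = 10; EF_D = 10+5 = 15
ES_E = 8; EF_E = 8+7 = 15
ES_F = 20; EF_F = 20+12 = 32
ES_G = 8; EF_G = 8+15 = 23
ES_H = 15; EF_H = 15+12 = 27
ES_I = max(EF_D=15, EF_E=15, EF_F=32, EF_G=23, EF_H=27) = 32; EF_I = 32+7 = 39
Expected project duration μ = 39 days. Critical path: A → C → F → I.

Variance along critical path = 1.778 + 1.778 + 0.444 + 1.000 = 5.000; σ = 2.236 days.
D = μ + z·σ = 39 + 1.645·2.236 = 42.7 days

42.7 days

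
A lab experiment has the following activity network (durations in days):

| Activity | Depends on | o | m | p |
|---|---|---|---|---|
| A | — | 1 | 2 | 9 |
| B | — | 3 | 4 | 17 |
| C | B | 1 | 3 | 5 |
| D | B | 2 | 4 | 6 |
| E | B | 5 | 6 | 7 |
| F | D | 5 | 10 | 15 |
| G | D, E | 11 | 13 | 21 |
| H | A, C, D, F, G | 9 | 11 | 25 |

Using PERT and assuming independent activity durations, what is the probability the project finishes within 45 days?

0.937

te_A = (1 + 4·2 + 9)/6 = 18/6 = 3; σ²_A = ((9−1)/6)² = 1.778
te_B = (3 + 4·4 + 17)/6 = 36/6 = 6; σ²_B = ((17−3)/6)² = 5.444
te_C = (1 + 4·3 + 5)/6 = 18/6 = 3; σ²_C = ((5−1)/6)² = 0.444
te_D = (2 + 4·4 + 6)/6 = 24/6 = 4; σ²_D = ((6−2)/6)² = 0.444
te_E = (5 + 4·6 + 7)/6 = 36/6 = 6; σ²_E = ((7−5)/6)² = 0.111
te_F = (5 + 4·10 + 15)/6 = 60/6 = 10; σ²_F = ((15−5)/6)² = 2.778
te_G = (11 + 4·13 + 21)/6 = 84/6 = 14; σ²_G = ((21−11)/6)² = 2.778
te_H = (9 + 4·11 + 25)/6 = 78/6 = 13; σ²_H = ((25−9)/6)² = 7.111

Forward pass:
ES_A = 0; EF_A = 3
ES_B = 0; EF_B = 6
ES_C = 6; EF_C = 6+3 = 9
ES_D = 6; EF_D = 6+4 = 10
ES_E = 6; EF_E = 6+6 = 12
ES_F = 10; EF_F = 10+10 = 20
ES_G = max(EF_D=10, EF_E=12) = 12; EF_G = 12+14 = 26
ES_H = max(EF_A=3, EF_C=9, EF_D=10, EF_F=20, EF_G=26) = 26; EF_H = 26+13 = 39
Expected project duration μ = 39 days. Critical path: B → E → G → H.

Variance along critical path = 5.444 + 0.111 + 2.778 + 7.111 = 15.444; σ = √15.444 = 3.930 days.
Z = (45 − 39) / 3.930 = 1.527
P(T ≤ 45) = Φ(1.527) ≈ 0.937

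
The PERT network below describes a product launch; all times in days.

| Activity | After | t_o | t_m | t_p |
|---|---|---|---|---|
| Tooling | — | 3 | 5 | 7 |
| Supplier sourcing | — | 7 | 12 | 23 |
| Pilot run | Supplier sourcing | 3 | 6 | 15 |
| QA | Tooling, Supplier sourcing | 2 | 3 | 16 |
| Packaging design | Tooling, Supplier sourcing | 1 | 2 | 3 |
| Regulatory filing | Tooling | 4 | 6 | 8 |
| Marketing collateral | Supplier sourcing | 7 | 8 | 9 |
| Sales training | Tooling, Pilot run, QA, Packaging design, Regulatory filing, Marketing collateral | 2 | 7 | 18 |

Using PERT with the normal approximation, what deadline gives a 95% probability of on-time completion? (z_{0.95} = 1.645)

te_Tooling = (3 + 4·5 + 7)/6 = 30/6 = 5; σ²_Tooling = ((7−3)/6)² = 0.444
te_Supplier sourcing = (7 + 4·12 + 23)/6 = 78/6 = 13; σ²_Supplier sourcing = ((23−7)/6)² = 7.111
te_Pilot run = (3 + 4·6 + 15)/6 = 42/6 = 7; σ²_Pilot run = ((15−3)/6)² = 4.000
te_QA = (2 + 4·3 + 16)/6 = 30/6 = 5; σ²_QA = ((16−2)/6)² = 5.444
te_Packaging design = (1 + 4·2 + 3)/6 = 12/6 = 2; σ²_Packaging design = ((3−1)/6)² = 0.111
te_Regulatory filing = (4 + 4·6 + 8)/6 = 36/6 = 6; σ²_Regulatory filing = ((8−4)/6)² = 0.444
te_Marketing collateral = (7 + 4·8 + 9)/6 = 48/6 = 8; σ²_Marketing collateral = ((9−7)/6)² = 0.111
te_Sales training = (2 + 4·7 + 18)/6 = 48/6 = 8; σ²_Sales training = ((18−2)/6)² = 7.111

Forward pass:
ES_Tooling = 0; EF_Tooling = 5
ES_Supplier sourcing = 0; EF_Supplier sourcing = 13
ES_Pilot run = 13; EF_Pilot run = 13+7 = 20
ES_QA = max(EF_Tooling=5, EF_Supplier sourcing=13) = 13; EF_QA = 13+5 = 18
ES_Packaging design = max(EF_Tooling=5, EF_Supplier sourcing=13) = 13; EF_Packaging design = 13+2 = 15
ES_Regulatory filing = 5; EF_Regulatory filing = 5+6 = 11
ES_Marketing collateral = 13; EF_Marketing collateral = 13+8 = 21
ES_Sales training = max(EF_Tooling=5, EF_Pilot run=20, EF_QA=18, EF_Packaging design=15, EF_Regulatory filing=11, EF_Marketing collateral=21) = 21; EF_Sales training = 21+8 = 29
Expected project duration μ = 29 days. Critical path: Supplier sourcing → Marketing collateral → Sales training.

Variance along critical path = 7.111 + 0.111 + 7.111 = 14.333; σ = 3.786 days.
D = μ + z·σ = 29 + 1.645·3.786 = 35.2 days

35.2 days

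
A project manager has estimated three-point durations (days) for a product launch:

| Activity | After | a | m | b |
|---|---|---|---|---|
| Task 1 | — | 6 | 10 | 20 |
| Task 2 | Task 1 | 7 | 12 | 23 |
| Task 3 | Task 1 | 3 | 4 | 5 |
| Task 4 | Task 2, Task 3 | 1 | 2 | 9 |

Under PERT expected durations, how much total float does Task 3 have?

9 days

te_Task 1 = (6 + 4·10 + 20)/6 = 66/6 = 11
te_Task 2 = (7 + 4·12 + 23)/6 = 78/6 = 13
te_Task 3 = (3 + 4·4 + 5)/6 = 24/6 = 4
te_Task 4 = (1 + 4·2 + 9)/6 = 18/6 = 3

Forward pass:
ES_Task 1 = 0; EF_Task 1 = 11
ES_Task 2 = 11; EF_Task 2 = 11+13 = 24
ES_Task 3 = 11; EF_Task 3 = 11+4 = 15
ES_Task 4 = max(EF_Task 2=24, EF_Task 3=15) = 24; EF_Task 4 = 24+3 = 27
Expected project duration μ = 27 days. Critical path: Task 1 → Task 2 → Task 4.

Backward pass:
LF_Task 4 = 27; LS_Task 4 = 27−3 = 24
LF_Task 3 = LS_Task 4 = 24; LS_Task 3 = 24−4 = 20
LF_Task 2 = LS_Task 4 = 24; LS_Task 2 = 24−13 = 11
LF_Task 1 = min(LS_Task 2=11, LS_Task 3=20) = 11; LS_Task 1 = 11−11 = 0
Slack_Task 3 = LS_Task 3 − ES_Task 3 = 20 − 11 = 9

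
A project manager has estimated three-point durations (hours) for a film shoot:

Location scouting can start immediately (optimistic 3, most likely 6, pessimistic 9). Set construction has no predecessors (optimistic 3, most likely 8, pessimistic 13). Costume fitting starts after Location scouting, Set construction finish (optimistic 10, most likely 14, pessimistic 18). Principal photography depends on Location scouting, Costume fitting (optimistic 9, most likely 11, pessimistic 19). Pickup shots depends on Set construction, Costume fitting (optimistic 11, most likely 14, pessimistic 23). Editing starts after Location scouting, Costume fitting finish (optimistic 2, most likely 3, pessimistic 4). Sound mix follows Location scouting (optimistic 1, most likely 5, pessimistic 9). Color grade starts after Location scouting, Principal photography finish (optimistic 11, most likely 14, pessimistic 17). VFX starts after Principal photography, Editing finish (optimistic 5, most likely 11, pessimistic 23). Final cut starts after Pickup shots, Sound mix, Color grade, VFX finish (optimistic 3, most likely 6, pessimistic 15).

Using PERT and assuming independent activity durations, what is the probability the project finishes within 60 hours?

0.923

te_Location scouting = (3 + 4·6 + 9)/6 = 36/6 = 6; σ²_Location scouting = ((9−3)/6)² = 1.000
te_Set construction = (3 + 4·8 + 13)/6 = 48/6 = 8; σ²_Set construction = ((13−3)/6)² = 2.778
te_Costume fitting = (10 + 4·14 + 18)/6 = 84/6 = 14; σ²_Costume fitting = ((18−10)/6)² = 1.778
te_Principal photography = (9 + 4·11 + 19)/6 = 72/6 = 12; σ²_Principal photography = ((19−9)/6)² = 2.778
te_Pickup shots = (11 + 4·14 + 23)/6 = 90/6 = 15; σ²_Pickup shots = ((23−11)/6)² = 4.000
te_Editing = (2 + 4·3 + 4)/6 = 18/6 = 3; σ²_Editing = ((4−2)/6)² = 0.111
te_Sound mix = (1 + 4·5 + 9)/6 = 30/6 = 5; σ²_Sound mix = ((9−1)/6)² = 1.778
te_Color grade = (11 + 4·14 + 17)/6 = 84/6 = 14; σ²_Color grade = ((17−11)/6)² = 1.000
te_VFX = (5 + 4·11 + 23)/6 = 72/6 = 12; σ²_VFX = ((23−5)/6)² = 9.000
te_Final cut = (3 + 4·6 + 15)/6 = 42/6 = 7; σ²_Final cut = ((15−3)/6)² = 4.000

Forward pass:
ES_Location scouting = 0; EF_Location scouting = 6
ES_Set construction = 0; EF_Set construction = 8
ES_Costume fitting = max(EF_Location scouting=6, EF_Set construction=8) = 8; EF_Costume fitting = 8+14 = 22
ES_Principal photography = max(EF_Location scouting=6, EF_Costume fitting=22) = 22; EF_Principal photography = 22+12 = 34
ES_Pickup shots = max(EF_Set construction=8, EF_Costume fitting=22) = 22; EF_Pickup shots = 22+15 = 37
ES_Editing = max(EF_Location scouting=6, EF_Costume fitting=22) = 22; EF_Editing = 22+3 = 25
ES_Sound mix = 6; EF_Sound mix = 6+5 = 11
ES_Color grade = max(EF_Location scouting=6, EF_Principal photography=34) = 34; EF_Color grade = 34+14 = 48
ES_VFX = max(EF_Principal photography=34, EF_Editing=25) = 34; EF_VFX = 34+12 = 46
ES_Final cut = max(EF_Pickup shots=37, EF_Sound mix=11, EF_Color grade=48, EF_VFX=46) = 48; EF_Final cut = 48+7 = 55
Expected project duration μ = 55 hours. Critical path: Set construction → Costume fitting → Principal photography → Color grade → Final cut.

Variance along critical path = 2.778 + 1.778 + 2.778 + 1.000 + 4.000 = 12.333; σ = √12.333 = 3.512 hours.
Z = (60 − 55) / 3.512 = 1.424
P(T ≤ 60) = Φ(1.424) ≈ 0.923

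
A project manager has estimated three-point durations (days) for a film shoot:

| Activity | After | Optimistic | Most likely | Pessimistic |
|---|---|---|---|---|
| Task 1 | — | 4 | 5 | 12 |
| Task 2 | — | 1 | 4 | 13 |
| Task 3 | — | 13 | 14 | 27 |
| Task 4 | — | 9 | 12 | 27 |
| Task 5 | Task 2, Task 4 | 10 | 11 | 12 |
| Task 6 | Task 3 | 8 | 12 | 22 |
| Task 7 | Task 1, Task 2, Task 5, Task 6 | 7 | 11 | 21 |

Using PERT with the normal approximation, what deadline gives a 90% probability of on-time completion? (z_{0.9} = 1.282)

46.2 days

te_Task 1 = (4 + 4·5 + 12)/6 = 36/6 = 6; σ²_Task 1 = ((12−4)/6)² = 1.778
te_Task 2 = (1 + 4·4 + 13)/6 = 30/6 = 5; σ²_Task 2 = ((13−1)/6)² = 4.000
te_Task 3 = (13 + 4·14 + 27)/6 = 96/6 = 16; σ²_Task 3 = ((27−13)/6)² = 5.444
te_Task 4 = (9 + 4·12 + 27)/6 = 84/6 = 14; σ²_Task 4 = ((27−9)/6)² = 9.000
te_Task 5 = (10 + 4·11 + 12)/6 = 66/6 = 11; σ²_Task 5 = ((12−10)/6)² = 0.111
te_Task 6 = (8 + 4·12 + 22)/6 = 78/6 = 13; σ²_Task 6 = ((22−8)/6)² = 5.444
te_Task 7 = (7 + 4·11 + 21)/6 = 72/6 = 12; σ²_Task 7 = ((21−7)/6)² = 5.444

Forward pass:
ES_Task 1 = 0; EF_Task 1 = 6
ES_Task 2 = 0; EF_Task 2 = 5
ES_Task 3 = 0; EF_Task 3 = 16
ES_Task 4 = 0; EF_Task 4 = 14
ES_Task 5 = max(EF_Task 2=5, EF_Task 4=14) = 14; EF_Task 5 = 14+11 = 25
ES_Task 6 = 16; EF_Task 6 = 16+13 = 29
ES_Task 7 = max(EF_Task 1=6, EF_Task 2=5, EF_Task 5=25, EF_Task 6=29) = 29; EF_Task 7 = 29+12 = 41
Expected project duration μ = 41 days. Critical path: Task 3 → Task 6 → Task 7.

Variance along critical path = 5.444 + 5.444 + 5.444 = 16.333; σ = 4.041 days.
D = μ + z·σ = 41 + 1.282·4.041 = 46.2 days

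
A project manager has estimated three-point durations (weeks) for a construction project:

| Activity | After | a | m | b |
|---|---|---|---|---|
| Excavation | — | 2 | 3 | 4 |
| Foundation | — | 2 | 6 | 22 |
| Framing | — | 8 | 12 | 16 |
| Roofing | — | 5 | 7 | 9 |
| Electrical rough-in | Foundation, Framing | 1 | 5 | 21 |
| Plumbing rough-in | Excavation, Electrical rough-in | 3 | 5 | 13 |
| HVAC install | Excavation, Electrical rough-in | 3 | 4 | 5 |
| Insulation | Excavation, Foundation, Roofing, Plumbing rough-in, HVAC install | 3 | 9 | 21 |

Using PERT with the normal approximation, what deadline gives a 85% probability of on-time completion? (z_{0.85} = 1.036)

te_Excavation = (2 + 4·3 + 4)/6 = 18/6 = 3; σ²_Excavation = ((4−2)/6)² = 0.111
te_Foundation = (2 + 4·6 + 22)/6 = 48/6 = 8; σ²_Foundation = ((22−2)/6)² = 11.111
te_Framing = (8 + 4·12 + 16)/6 = 72/6 = 12; σ²_Framing = ((16−8)/6)² = 1.778
te_Roofing = (5 + 4·7 + 9)/6 = 42/6 = 7; σ²_Roofing = ((9−5)/6)² = 0.444
te_Electrical rough-in = (1 + 4·5 + 21)/6 = 42/6 = 7; σ²_Electrical rough-in = ((21−1)/6)² = 11.111
te_Plumbing rough-in = (3 + 4·5 + 13)/6 = 36/6 = 6; σ²_Plumbing rough-in = ((13−3)/6)² = 2.778
te_HVAC install = (3 + 4·4 + 5)/6 = 24/6 = 4; σ²_HVAC install = ((5−3)/6)² = 0.111
te_Insulation = (3 + 4·9 + 21)/6 = 60/6 = 10; σ²_Insulation = ((21−3)/6)² = 9.000

Forward pass:
ES_Excavation = 0; EF_Excavation = 3
ES_Foundation = 0; EF_Foundation = 8
ES_Framing = 0; EF_Framing = 12
ES_Roofing = 0; EF_Roofing = 7
ES_Electrical rough-in = max(EF_Foundation=8, EF_Framing=12) = 12; EF_Electrical rough-in = 12+7 = 19
ES_Plumbing rough-in = max(EF_Excavation=3, EF_Electrical rough-in=19) = 19; EF_Plumbing rough-in = 19+6 = 25
ES_HVAC install = max(EF_Excavation=3, EF_Electrical rough-in=19) = 19; EF_HVAC install = 19+4 = 23
ES_Insulation = max(EF_Excavation=3, EF_Foundation=8, EF_Roofing=7, EF_Plumbing rough-in=25, EF_HVAC install=23) = 25; EF_Insulation = 25+10 = 35
Expected project duration μ = 35 weeks. Critical path: Framing → Electrical rough-in → Plumbing rough-in → Insulation.

Variance along critical path = 1.778 + 11.111 + 2.778 + 9.000 = 24.667; σ = 4.967 weeks.
D = μ + z·σ = 35 + 1.036·4.967 = 40.1 weeks

40.1 weeks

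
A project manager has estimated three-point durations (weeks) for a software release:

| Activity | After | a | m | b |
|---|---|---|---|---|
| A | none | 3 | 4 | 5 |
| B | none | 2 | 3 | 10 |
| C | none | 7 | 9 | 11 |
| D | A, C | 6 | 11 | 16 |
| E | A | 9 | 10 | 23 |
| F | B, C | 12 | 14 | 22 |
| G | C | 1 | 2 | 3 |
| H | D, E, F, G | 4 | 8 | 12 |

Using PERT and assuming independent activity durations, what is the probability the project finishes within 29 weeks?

0.090

te_A = (3 + 4·4 + 5)/6 = 24/6 = 4; σ²_A = ((5−3)/6)² = 0.111
te_B = (2 + 4·3 + 10)/6 = 24/6 = 4; σ²_B = ((10−2)/6)² = 1.778
te_C = (7 + 4·9 + 11)/6 = 54/6 = 9; σ²_C = ((11−7)/6)² = 0.444
te_D = (6 + 4·11 + 16)/6 = 66/6 = 11; σ²_D = ((16−6)/6)² = 2.778
te_E = (9 + 4·10 + 23)/6 = 72/6 = 12; σ²_E = ((23−9)/6)² = 5.444
te_F = (12 + 4·14 + 22)/6 = 90/6 = 15; σ²_F = ((22−12)/6)² = 2.778
te_G = (1 + 4·2 + 3)/6 = 12/6 = 2; σ²_G = ((3−1)/6)² = 0.111
te_H = (4 + 4·8 + 12)/6 = 48/6 = 8; σ²_H = ((12−4)/6)² = 1.778

Forward pass:
ES_A = 0; EF_A = 4
ES_B = 0; EF_B = 4
ES_C = 0; EF_C = 9
ES_D = max(EF_A=4, EF_C=9) = 9; EF_D = 9+11 = 20
ES_E = 4; EF_E = 4+12 = 16
ES_F = max(EF_B=4, EF_C=9) = 9; EF_F = 9+15 = 24
ES_G = 9; EF_G = 9+2 = 11
ES_H = max(EF_D=20, EF_E=16, EF_F=24, EF_G=11) = 24; EF_H = 24+8 = 32
Expected project duration μ = 32 weeks. Critical path: C → F → H.

Variance along critical path = 0.444 + 2.778 + 1.778 = 5.000; σ = √5.000 = 2.236 weeks.
Z = (29 − 32) / 2.236 = -1.342
P(T ≤ 29) = Φ(-1.342) ≈ 0.090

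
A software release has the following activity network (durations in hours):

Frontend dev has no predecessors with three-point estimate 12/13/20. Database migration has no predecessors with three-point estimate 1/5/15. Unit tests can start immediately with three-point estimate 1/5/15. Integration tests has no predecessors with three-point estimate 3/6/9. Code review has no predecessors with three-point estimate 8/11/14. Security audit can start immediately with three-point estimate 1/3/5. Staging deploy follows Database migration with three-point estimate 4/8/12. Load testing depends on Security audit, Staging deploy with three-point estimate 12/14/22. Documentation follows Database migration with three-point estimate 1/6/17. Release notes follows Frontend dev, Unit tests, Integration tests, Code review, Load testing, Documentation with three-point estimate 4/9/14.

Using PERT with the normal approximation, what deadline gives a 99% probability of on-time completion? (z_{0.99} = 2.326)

te_Frontend dev = (12 + 4·13 + 20)/6 = 84/6 = 14; σ²_Frontend dev = ((20−12)/6)² = 1.778
te_Database migration = (1 + 4·5 + 15)/6 = 36/6 = 6; σ²_Database migration = ((15−1)/6)² = 5.444
te_Unit tests = (1 + 4·5 + 15)/6 = 36/6 = 6; σ²_Unit tests = ((15−1)/6)² = 5.444
te_Integration tests = (3 + 4·6 + 9)/6 = 36/6 = 6; σ²_Integration tests = ((9−3)/6)² = 1.000
te_Code review = (8 + 4·11 + 14)/6 = 66/6 = 11; σ²_Code review = ((14−8)/6)² = 1.000
te_Security audit = (1 + 4·3 + 5)/6 = 18/6 = 3; σ²_Security audit = ((5−1)/6)² = 0.444
te_Staging deploy = (4 + 4·8 + 12)/6 = 48/6 = 8; σ²_Staging deploy = ((12−4)/6)² = 1.778
te_Load testing = (12 + 4·14 + 22)/6 = 90/6 = 15; σ²_Load testing = ((22−12)/6)² = 2.778
te_Documentation = (1 + 4·6 + 17)/6 = 42/6 = 7; σ²_Documentation = ((17−1)/6)² = 7.111
te_Release notes = (4 + 4·9 + 14)/6 = 54/6 = 9; σ²_Release notes = ((14−4)/6)² = 2.778

Forward pass:
ES_Frontend dev = 0; EF_Frontend dev = 14
ES_Database migration = 0; EF_Database migration = 6
ES_Unit tests = 0; EF_Unit tests = 6
ES_Integration tests = 0; EF_Integration tests = 6
ES_Code review = 0; EF_Code review = 11
ES_Security audit = 0; EF_Security audit = 3
ES_Staging deploy = 6; EF_Staging deploy = 6+8 = 14
ES_Load testing = max(EF_Security audit=3, EF_Staging deploy=14) = 14; EF_Load testing = 14+15 = 29
ES_Documentation = 6; EF_Documentation = 6+7 = 13
ES_Release notes = max(EF_Frontend dev=14, EF_Unit tests=6, EF_Integration tests=6, EF_Code review=11, EF_Load testing=29, EF_Documentation=13) = 29; EF_Release notes = 29+9 = 38
Expected project duration μ = 38 hours. Critical path: Database migration → Staging deploy → Load testing → Release notes.

Variance along critical path = 5.444 + 1.778 + 2.778 + 2.778 = 12.778; σ = 3.575 hours.
D = μ + z·σ = 38 + 2.326·3.575 = 46.3 hours

46.3 hours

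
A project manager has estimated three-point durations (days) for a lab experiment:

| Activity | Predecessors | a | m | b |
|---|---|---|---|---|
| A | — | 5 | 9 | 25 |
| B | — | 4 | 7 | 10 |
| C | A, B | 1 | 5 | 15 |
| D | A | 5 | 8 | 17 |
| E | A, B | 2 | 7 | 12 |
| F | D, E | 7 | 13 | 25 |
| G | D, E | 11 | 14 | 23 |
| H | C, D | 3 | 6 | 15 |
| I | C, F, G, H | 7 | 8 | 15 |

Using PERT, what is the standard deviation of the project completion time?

4.57 days

te_A = (5 + 4·9 + 25)/6 = 66/6 = 11; σ²_A = ((25−5)/6)² = 11.111
te_B = (4 + 4·7 + 10)/6 = 42/6 = 7; σ²_B = ((10−4)/6)² = 1.000
te_C = (1 + 4·5 + 15)/6 = 36/6 = 6; σ²_C = ((15−1)/6)² = 5.444
te_D = (5 + 4·8 + 17)/6 = 54/6 = 9; σ²_D = ((17−5)/6)² = 4.000
te_E = (2 + 4·7 + 12)/6 = 42/6 = 7; σ²_E = ((12−2)/6)² = 2.778
te_F = (7 + 4·13 + 25)/6 = 84/6 = 14; σ²_F = ((25−7)/6)² = 9.000
te_G = (11 + 4·14 + 23)/6 = 90/6 = 15; σ²_G = ((23−11)/6)² = 4.000
te_H = (3 + 4·6 + 15)/6 = 42/6 = 7; σ²_H = ((15−3)/6)² = 4.000
te_I = (7 + 4·8 + 15)/6 = 54/6 = 9; σ²_I = ((15−7)/6)² = 1.778

Forward pass:
ES_A = 0; EF_A = 11
ES_B = 0; EF_B = 7
ES_C = max(EF_A=11, EF_B=7) = 11; EF_C = 11+6 = 17
ES_D = 11; EF_D = 11+9 = 20
ES_E = max(EF_A=11, EF_B=7) = 11; EF_E = 11+7 = 18
ES_F = max(EF_D=20, EF_E=18) = 20; EF_F = 20+14 = 34
ES_G = max(EF_D=20, EF_E=18) = 20; EF_G = 20+15 = 35
ES_H = max(EF_C=17, EF_D=20) = 20; EF_H = 20+7 = 27
ES_I = max(EF_C=17, EF_F=34, EF_G=35, EF_H=27) = 35; EF_I = 35+9 = 44
Expected project duration μ = 44 days. Critical path: A → D → G → I.

Variance along critical path = 11.111 + 4.000 + 4.000 + 1.778 = 20.889
σ = √20.889 = 4.570 days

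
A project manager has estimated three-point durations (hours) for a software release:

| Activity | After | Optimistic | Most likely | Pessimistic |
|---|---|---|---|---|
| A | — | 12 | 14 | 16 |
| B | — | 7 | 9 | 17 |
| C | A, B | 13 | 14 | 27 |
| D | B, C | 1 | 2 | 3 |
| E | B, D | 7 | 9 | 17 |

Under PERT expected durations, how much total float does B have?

te_A = (12 + 4·14 + 16)/6 = 84/6 = 14
te_B = (7 + 4·9 + 17)/6 = 60/6 = 10
te_C = (13 + 4·14 + 27)/6 = 96/6 = 16
te_D = (1 + 4·2 + 3)/6 = 12/6 = 2
te_E = (7 + 4·9 + 17)/6 = 60/6 = 10

Forward pass:
ES_A = 0; EF_A = 14
ES_B = 0; EF_B = 10
ES_C = max(EF_A=14, EF_B=10) = 14; EF_C = 14+16 = 30
ES_D = max(EF_B=10, EF_C=30) = 30; EF_D = 30+2 = 32
ES_E = max(EF_B=10, EF_D=32) = 32; EF_E = 32+10 = 42
Expected project duration μ = 42 hours. Critical path: A → C → D → E.

Backward pass:
LF_E = 42; LS_E = 42−10 = 32
LF_D = LS_E = 32; LS_D = 32−2 = 30
LF_C = LS_D = 30; LS_C = 30−16 = 14
LF_B = min(LS_C=14, LS_D=30, LS_E=32) = 14; LS_B = 14−10 = 4
LF_A = LS_C = 14; LS_A = 14−14 = 0
Slack_B = LS_B − ES_B = 4 − 0 = 4

4 hours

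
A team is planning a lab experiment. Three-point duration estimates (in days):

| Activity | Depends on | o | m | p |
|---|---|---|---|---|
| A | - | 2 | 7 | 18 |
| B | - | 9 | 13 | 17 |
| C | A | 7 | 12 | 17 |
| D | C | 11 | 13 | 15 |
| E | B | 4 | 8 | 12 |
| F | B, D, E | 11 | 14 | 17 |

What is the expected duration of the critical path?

te_A = (2 + 4·7 + 18)/6 = 48/6 = 8
te_B = (9 + 4·13 + 17)/6 = 78/6 = 13
te_C = (7 + 4·12 + 17)/6 = 72/6 = 12
te_D = (11 + 4·13 + 15)/6 = 78/6 = 13
te_E = (4 + 4·8 + 12)/6 = 48/6 = 8
te_F = (11 + 4·14 + 17)/6 = 84/6 = 14

Forward pass:
ES_A = 0; EF_A = 8
ES_B = 0; EF_B = 13
ES_C = 8; EF_C = 8+12 = 20
ES_D = 20; EF_D = 20+13 = 33
ES_E = 13; EF_E = 13+8 = 21
ES_F = max(EF_B=13, EF_D=33, EF_E=21) = 33; EF_F = 33+14 = 47
Expected project duration μ = 47 days. Critical path: A → C → D → F.

47 days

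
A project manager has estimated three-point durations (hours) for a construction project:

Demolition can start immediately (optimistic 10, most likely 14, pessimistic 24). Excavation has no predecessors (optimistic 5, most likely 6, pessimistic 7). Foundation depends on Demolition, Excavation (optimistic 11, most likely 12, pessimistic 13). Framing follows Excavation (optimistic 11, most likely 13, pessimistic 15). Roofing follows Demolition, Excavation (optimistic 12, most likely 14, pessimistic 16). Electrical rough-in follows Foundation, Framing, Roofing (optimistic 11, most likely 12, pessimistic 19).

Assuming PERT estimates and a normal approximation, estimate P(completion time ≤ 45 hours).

te_Demolition = (10 + 4·14 + 24)/6 = 90/6 = 15; σ²_Demolition = ((24−10)/6)² = 5.444
te_Excavation = (5 + 4·6 + 7)/6 = 36/6 = 6; σ²_Excavation = ((7−5)/6)² = 0.111
te_Foundation = (11 + 4·12 + 13)/6 = 72/6 = 12; σ²_Foundation = ((13−11)/6)² = 0.111
te_Framing = (11 + 4·13 + 15)/6 = 78/6 = 13; σ²_Framing = ((15−11)/6)² = 0.444
te_Roofing = (12 + 4·14 + 16)/6 = 84/6 = 14; σ²_Roofing = ((16−12)/6)² = 0.444
te_Electrical rough-in = (11 + 4·12 + 19)/6 = 78/6 = 13; σ²_Electrical rough-in = ((19−11)/6)² = 1.778

Forward pass:
ES_Demolition = 0; EF_Demolition = 15
ES_Excavation = 0; EF_Excavation = 6
ES_Foundation = max(EF_Demolition=15, EF_Excavation=6) = 15; EF_Foundation = 15+12 = 27
ES_Framing = 6; EF_Framing = 6+13 = 19
ES_Roofing = max(EF_Demolition=15, EF_Excavation=6) = 15; EF_Roofing = 15+14 = 29
ES_Electrical rough-in = max(EF_Foundation=27, EF_Framing=19, EF_Roofing=29) = 29; EF_Electrical rough-in = 29+13 = 42
Expected project duration μ = 42 hours. Critical path: Demolition → Roofing → Electrical rough-in.

Variance along critical path = 5.444 + 0.444 + 1.778 = 7.667; σ = √7.667 = 2.769 hours.
Z = (45 − 42) / 2.769 = 1.083
P(T ≤ 45) = Φ(1.083) ≈ 0.861

0.861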